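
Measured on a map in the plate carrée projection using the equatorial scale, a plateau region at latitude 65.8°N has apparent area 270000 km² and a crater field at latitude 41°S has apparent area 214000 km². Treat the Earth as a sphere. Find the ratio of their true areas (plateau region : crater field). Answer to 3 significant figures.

0.685

Plate carrée has h = 1 and k = sec φ, giving areal scale sec φ; true area = (apparent area) · cos φ.
True area of plateau region: 270000 × cos(65.8°) = 270000 × 0.4099 = 110700 km².
True area of crater field: 214000 × cos(41°) = 214000 × 0.7547 = 161500 km².
Ratio = 110700 / 161500 ≈ 0.685.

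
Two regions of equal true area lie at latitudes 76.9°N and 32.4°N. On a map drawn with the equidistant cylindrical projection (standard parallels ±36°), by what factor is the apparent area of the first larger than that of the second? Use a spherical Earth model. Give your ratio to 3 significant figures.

3.73

In the equirectangular projection with standard parallel φ₀ = 36° (x = Rλ cos φ₀, y = Rφ), meridians are true-scale (h = 1) and the parallel scale is k = cos φ₀ / cos φ.
Areal scale at 76.9°: h·k = 1.000 × 3.569 = 3.569.
Areal scale at 32.4°: h·k = 1.000 × 0.9582 = 0.9582.
Ratio = 3.569/0.9582 ≈ 3.73.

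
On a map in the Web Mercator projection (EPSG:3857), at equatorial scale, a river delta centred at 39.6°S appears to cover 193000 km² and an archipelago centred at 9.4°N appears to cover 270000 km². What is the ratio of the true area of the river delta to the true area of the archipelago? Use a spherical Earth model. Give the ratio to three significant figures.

Since Mercator area scale is 1/cos²φ, the true area equals the apparent area multiplied by cos²φ.
True area of river delta: 193000 × cos²(39.6°) = 193000 × 0.5937 = 114600 km².
True area of archipelago: 270000 × cos²(9.4°) = 270000 × 0.9733 = 262800 km².
Ratio = 114600 / 262800 ≈ 0.436.

0.436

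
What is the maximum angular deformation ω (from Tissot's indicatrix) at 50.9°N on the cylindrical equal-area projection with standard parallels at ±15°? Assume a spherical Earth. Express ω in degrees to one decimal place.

47.4°

A cylindrical equal-area projection with standard parallel φ₀ has meridian scale h = cos φ / cos φ₀ and parallel scale k = cos φ₀ / cos φ (so areas are preserved, h·k = 1).
At 50.9°: h = 0.6529, k = 1.532; principal scales a = 1.532, b = 0.6529.
sin(ω/2) = (a − b)/(a + b) = 0.8786/2.184 = 0.4022, so ω = 2 arcsin(0.4022) ≈ 47.4°.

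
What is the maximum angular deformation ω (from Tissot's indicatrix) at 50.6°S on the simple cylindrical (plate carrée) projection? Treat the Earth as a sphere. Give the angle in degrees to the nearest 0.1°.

For the equirectangular projection with φ₀ = 0 (plate carrée), h = 1 along meridians and k = sec φ along parallels.
At 50.6°: h = 1.000, k = 1.575; principal scales a = 1.575, b = 1.000.
sin(ω/2) = (a − b)/(a + b) = 0.5755/2.575 = 0.2234, so ω = 2 arcsin(0.2234) ≈ 25.8°.

25.8°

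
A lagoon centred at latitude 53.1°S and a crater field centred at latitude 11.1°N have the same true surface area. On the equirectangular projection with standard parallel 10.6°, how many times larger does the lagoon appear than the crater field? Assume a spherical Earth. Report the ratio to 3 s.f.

The equidistant cylindrical projection with φ₀ = 10.6° has h = 1 (meridians true) and k = cos φ₀ / cos φ along parallels.
Areal scale at 53.1°: h·k = 1.000 × 1.637 = 1.637.
Areal scale at 11.1°: h·k = 1.000 × 1.002 = 1.002.
Ratio = 1.637/1.002 ≈ 1.63.

1.63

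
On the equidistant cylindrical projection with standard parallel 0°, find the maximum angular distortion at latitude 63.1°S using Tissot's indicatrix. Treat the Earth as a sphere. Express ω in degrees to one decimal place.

Plate carrée maps x = Rλ, y = Rφ. The meridian scale is h = 1 and the parallel scale is k = 1/cos φ = sec φ.
At 63.1°: h = 1.000, k = 2.210; principal scales a = 2.210, b = 1.000.
sin(ω/2) = (a − b)/(a + b) = 1.210/3.210 = 0.3770, so ω = 2 arcsin(0.3770) ≈ 44.3°.

44.3°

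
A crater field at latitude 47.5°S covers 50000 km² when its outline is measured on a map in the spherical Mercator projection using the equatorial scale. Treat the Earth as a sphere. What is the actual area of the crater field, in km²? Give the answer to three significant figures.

Mercator is conformal, so the point scale is isotropic: h = k = sec φ = 1/cos φ.
Areal scale = k² = sec²φ = 1/cos²(47.5°) = 1/0.6756² = 2.191.
True area = apparent / (areal scale) = 50000 / 2.191 ≈ 22800 km².

22800 km²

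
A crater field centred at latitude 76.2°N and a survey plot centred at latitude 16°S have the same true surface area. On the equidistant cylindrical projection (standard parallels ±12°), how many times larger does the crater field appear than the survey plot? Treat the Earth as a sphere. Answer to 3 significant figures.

The equidistant cylindrical projection with φ₀ = 12° has h = 1 (meridians true) and k = cos φ₀ / cos φ along parallels.
Areal scale at 76.2°: h·k = 1.000 × 4.101 = 4.101.
Areal scale at 16°: h·k = 1.000 × 1.018 = 1.018.
Ratio = 4.101/1.018 ≈ 4.03.

4.03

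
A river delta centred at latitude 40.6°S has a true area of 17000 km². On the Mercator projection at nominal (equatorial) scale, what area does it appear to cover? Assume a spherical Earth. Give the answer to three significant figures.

29500 km²

The Mercator projection is conformal; its linear scale factor is the same in every direction and equals sec φ = 1/cos φ.
Areal scale = k² = sec²φ = 1/cos²(40.6°) = 1/0.7593² = 1.735.
Apparent area = 17000 × 1.735 ≈ 29500 km².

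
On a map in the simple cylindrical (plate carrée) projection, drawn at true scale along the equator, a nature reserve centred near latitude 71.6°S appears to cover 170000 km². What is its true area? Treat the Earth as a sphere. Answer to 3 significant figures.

53700 km²

In the plate carrée (x = Rλ, y = Rφ), meridians are true-scale (h = 1) and parallels are stretched by k = sec φ.
Areal scale = h·k = 1 × sec φ; at 71.6°, h = 1.000, k = 3.168, so h·k = 3.168.
True area = apparent / (areal scale) = 170000 / 3.168 ≈ 53700 km².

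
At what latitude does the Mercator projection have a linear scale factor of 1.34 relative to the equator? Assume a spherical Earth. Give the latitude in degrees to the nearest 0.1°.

41.7°

Mercator scale is k = sec φ = 1/cos φ.
1/cos φ = 1.34  ⇒  cos φ = 0.7463  ⇒  φ = arccos(0.7463) ≈ 41.7°.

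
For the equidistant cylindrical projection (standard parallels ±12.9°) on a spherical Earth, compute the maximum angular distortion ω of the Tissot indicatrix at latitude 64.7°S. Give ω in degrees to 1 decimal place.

With standard parallel φ₀ = 12.9°, the equirectangular projection gives x = Rλ cos φ₀, y = Rφ, so h = 1 and k = cos 12.9° / cos φ.
At 64.7°: h = 1.000, k = 2.281; principal scales a = 2.281, b = 1.000.
sin(ω/2) = (a − b)/(a + b) = 1.281/3.281 = 0.3904, so ω = 2 arcsin(0.3904) ≈ 46.0°.

46.0°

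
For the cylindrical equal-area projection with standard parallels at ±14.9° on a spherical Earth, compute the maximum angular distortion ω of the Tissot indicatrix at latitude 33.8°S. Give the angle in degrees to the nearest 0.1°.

For cylindrical equal-area with standard parallel φ₀, h = cos φ / cos φ₀ and k = cos φ₀ / cos φ, so h·k = 1.
At 33.8°: h = 0.8599, k = 1.163; principal scales a = 1.163, b = 0.8599.
sin(ω/2) = (a − b)/(a + b) = 0.3030/2.023 = 0.1498, so ω = 2 arcsin(0.1498) ≈ 17.2°.

17.2°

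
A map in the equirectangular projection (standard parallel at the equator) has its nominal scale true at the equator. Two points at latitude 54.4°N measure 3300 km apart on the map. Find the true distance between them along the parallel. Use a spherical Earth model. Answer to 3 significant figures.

Plate carrée maps x = Rλ, y = Rφ. The meridian scale is h = 1 and the parallel scale is k = 1/cos φ = sec φ.
Along the parallel at 54.4°, map distances are exaggerated by k = sec 54.4° = 1.718.
True distance = 3300 / 1.718 = 3300 × cos 54.4° ≈ 1920 km.

1920 km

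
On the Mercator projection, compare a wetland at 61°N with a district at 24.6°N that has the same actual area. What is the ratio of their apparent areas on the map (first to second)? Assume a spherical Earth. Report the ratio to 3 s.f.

3.52

Mercator is conformal with k = sec φ, so areal scale = k² = sec²φ.
At 61°: sec²(61°) = 1/0.4848² = 4.255.
At 24.6°: sec²(24.6°) = 1/0.9092² = 1.210.
Ratio = 4.255/1.210 = cos²(24.6°)/cos²(61°) ≈ 3.52.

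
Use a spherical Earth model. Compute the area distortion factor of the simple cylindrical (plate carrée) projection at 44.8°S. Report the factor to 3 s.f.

1.41

For the equirectangular projection with φ₀ = 0 (plate carrée), h = 1 along meridians and k = sec φ along parallels.
Areal scale = h·k = 1 × sec φ; at 44.8°, h = 1.000, k = 1.409, so h·k = 1.409.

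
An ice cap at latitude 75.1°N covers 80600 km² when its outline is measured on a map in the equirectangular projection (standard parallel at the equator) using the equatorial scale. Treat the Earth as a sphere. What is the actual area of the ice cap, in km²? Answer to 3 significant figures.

20700 km²

In the plate carrée (x = Rλ, y = Rφ), meridians are true-scale (h = 1) and parallels are stretched by k = sec φ.
Areal scale = h·k = 1 × sec φ; at 75.1°, h = 1.000, k = 3.889, so h·k = 3.889.
True area = apparent / (areal scale) = 80600 / 3.889 ≈ 20700 km².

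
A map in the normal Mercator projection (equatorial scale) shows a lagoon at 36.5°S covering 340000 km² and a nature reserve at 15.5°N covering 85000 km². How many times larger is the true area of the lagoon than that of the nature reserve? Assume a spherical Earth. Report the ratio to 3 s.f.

Mercator's areal exaggeration is sec²φ; hence true area = (apparent area) · cos²φ.
True area of lagoon: 340000 × cos²(36.5°) = 340000 × 0.6462 = 219700 km².
True area of nature reserve: 85000 × cos²(15.5°) = 85000 × 0.9286 = 78930 km².
Ratio = 219700 / 78930 ≈ 2.78.

2.78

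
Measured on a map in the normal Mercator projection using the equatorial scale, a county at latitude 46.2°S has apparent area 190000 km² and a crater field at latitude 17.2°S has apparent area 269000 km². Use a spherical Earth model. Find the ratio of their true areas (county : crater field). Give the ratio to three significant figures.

0.371

Since Mercator area scale is 1/cos²φ, the true area equals the apparent area multiplied by cos²φ.
True area of county: 190000 × cos²(46.2°) = 190000 × 0.4791 = 91020 km².
True area of crater field: 269000 × cos²(17.2°) = 269000 × 0.9126 = 245500 km².
Ratio = 91020 / 245500 ≈ 0.371.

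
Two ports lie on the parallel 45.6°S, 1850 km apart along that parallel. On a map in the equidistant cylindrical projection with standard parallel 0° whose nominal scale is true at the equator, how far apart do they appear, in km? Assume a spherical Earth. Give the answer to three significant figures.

2640 km

In the plate carrée (x = Rλ, y = Rφ), meridians are true-scale (h = 1) and parallels are stretched by k = sec φ.
Along the parallel, k = sec 45.6° = 1/0.6997 = 1.429.
Map distance = 1850 × 1.429 ≈ 2640 km.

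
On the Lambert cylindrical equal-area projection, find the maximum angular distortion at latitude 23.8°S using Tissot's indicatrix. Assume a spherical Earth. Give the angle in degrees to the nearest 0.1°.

10.2°

The Lambert cylindrical equal-area projection is the cylindrical equal-area projection with its standard parallel at the equator (φ₀ = 0). For cylindrical equal-area with standard parallel φ₀, h = cos φ / cos φ₀ and k = cos φ₀ / cos φ, so h·k = 1.
At 23.8°: h = 0.9150, k = 1.093; principal scales a = 1.093, b = 0.9150.
sin(ω/2) = (a − b)/(a + b) = 0.1780/2.008 = 0.08864, so ω = 2 arcsin(0.08864) ≈ 10.2°.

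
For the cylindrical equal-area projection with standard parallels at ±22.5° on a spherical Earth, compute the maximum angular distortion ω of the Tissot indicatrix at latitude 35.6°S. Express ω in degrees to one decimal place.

A cylindrical equal-area projection with standard parallel φ₀ has meridian scale h = cos φ / cos φ₀ and parallel scale k = cos φ₀ / cos φ (so areas are preserved, h·k = 1).
At 35.6°: h = 0.8801, k = 1.136; principal scales a = 1.136, b = 0.8801.
sin(ω/2) = (a − b)/(a + b) = 0.2561/2.016 = 0.1270, so ω = 2 arcsin(0.1270) ≈ 14.6°.

14.6°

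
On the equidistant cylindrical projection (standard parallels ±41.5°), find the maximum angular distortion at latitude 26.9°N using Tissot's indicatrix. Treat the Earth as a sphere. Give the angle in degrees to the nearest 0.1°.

10.0°

In the equirectangular projection with standard parallel φ₀ = 41.5° (x = Rλ cos φ₀, y = Rφ), meridians are true-scale (h = 1) and the parallel scale is k = cos φ₀ / cos φ.
At 26.9°: h = 1.000, k = 0.8398; principal scales a = 1.000, b = 0.8398.
sin(ω/2) = (a − b)/(a + b) = 0.1602/1.840 = 0.08706, so ω = 2 arcsin(0.08706) ≈ 10.0°.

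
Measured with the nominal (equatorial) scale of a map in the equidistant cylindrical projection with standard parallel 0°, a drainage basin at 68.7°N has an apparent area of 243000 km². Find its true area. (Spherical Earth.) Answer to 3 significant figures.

For the equirectangular projection with φ₀ = 0 (plate carrée), h = 1 along meridians and k = sec φ along parallels.
Areal scale = h·k = 1 × sec φ; at 68.7°, h = 1.000, k = 2.753, so h·k = 2.753.
True area = apparent / (areal scale) = 243000 / 2.753 ≈ 88300 km².

88300 km²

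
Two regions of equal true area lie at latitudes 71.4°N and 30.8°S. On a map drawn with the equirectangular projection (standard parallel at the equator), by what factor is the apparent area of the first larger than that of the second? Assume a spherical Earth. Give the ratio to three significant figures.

2.69

Plate carrée maps x = Rλ, y = Rφ. The meridian scale is h = 1 and the parallel scale is k = 1/cos φ = sec φ.
Areal scale at 71.4°: h·k = 1.000 × 3.135 = 3.135.
Areal scale at 30.8°: h·k = 1.000 × 1.164 = 1.164.
Ratio = 3.135/1.164 ≈ 2.69.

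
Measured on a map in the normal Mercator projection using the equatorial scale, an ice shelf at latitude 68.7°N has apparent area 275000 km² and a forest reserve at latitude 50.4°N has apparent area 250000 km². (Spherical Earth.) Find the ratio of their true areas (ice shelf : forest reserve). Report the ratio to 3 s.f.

Mercator's areal exaggeration is sec²φ; hence true area = (apparent area) · cos²φ.
True area of ice shelf: 275000 × cos²(68.7°) = 275000 × 0.1320 = 36290 km².
True area of forest reserve: 250000 × cos²(50.4°) = 250000 × 0.4063 = 101600 km².
Ratio = 36290 / 101600 ≈ 0.357.

0.357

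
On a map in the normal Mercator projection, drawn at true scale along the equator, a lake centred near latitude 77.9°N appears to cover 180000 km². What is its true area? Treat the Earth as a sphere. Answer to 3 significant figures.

7910 km²

Mercator is conformal, so the point scale is isotropic: h = k = sec φ = 1/cos φ.
Areal scale = k² = sec²φ = 1/cos²(77.9°) = 1/0.2096² = 22.76.
True area = apparent / (areal scale) = 180000 / 22.76 ≈ 7910 km².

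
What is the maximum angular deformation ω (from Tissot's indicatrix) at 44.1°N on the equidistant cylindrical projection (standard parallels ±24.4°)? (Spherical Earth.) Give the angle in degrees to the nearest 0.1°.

13.6°

The equidistant cylindrical projection with φ₀ = 24.4° has h = 1 (meridians true) and k = cos φ₀ / cos φ along parallels.
At 44.1°: h = 1.000, k = 1.268; principal scales a = 1.268, b = 1.000.
sin(ω/2) = (a − b)/(a + b) = 0.2681/2.268 = 0.1182, so ω = 2 arcsin(0.1182) ≈ 13.6°.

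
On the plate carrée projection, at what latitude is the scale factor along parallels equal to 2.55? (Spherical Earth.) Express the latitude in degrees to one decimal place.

66.9°

Plate carrée: h = 1, k = sec φ along parallels.
sec φ = 2.55  ⇒  cos φ = 0.3922  ⇒  φ ≈ 66.9°.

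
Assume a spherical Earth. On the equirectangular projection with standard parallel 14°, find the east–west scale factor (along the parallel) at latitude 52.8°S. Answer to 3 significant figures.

The equidistant cylindrical projection with φ₀ = 14° has h = 1 (meridians true) and k = cos φ₀ / cos φ along parallels.
k = cos 14° / cos 52.8° = 0.9703/0.6046 = 1.605.

1.60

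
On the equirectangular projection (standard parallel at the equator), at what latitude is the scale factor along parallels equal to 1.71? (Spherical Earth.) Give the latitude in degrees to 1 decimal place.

Plate carrée: h = 1, k = sec φ along parallels.
sec φ = 1.71  ⇒  cos φ = 0.5848  ⇒  φ ≈ 54.2°.

54.2°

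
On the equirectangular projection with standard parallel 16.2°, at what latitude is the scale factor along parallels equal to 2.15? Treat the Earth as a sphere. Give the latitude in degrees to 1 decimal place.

63.5°

In the equirectangular projection with standard parallel φ₀ = 16.2° (x = Rλ cos φ₀, y = Rφ), meridians are true-scale (h = 1) and the parallel scale is k = cos φ₀ / cos φ.
k = cos φ₀ / cos φ = 2.15  ⇒  cos φ = cos 16.2° / 2.15 = 0.4466.
φ = arccos(0.4466) ≈ 63.5°.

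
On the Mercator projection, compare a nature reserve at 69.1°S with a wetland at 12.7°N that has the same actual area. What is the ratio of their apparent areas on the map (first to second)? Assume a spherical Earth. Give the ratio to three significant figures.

7.48

On Mercator, area is exaggerated by sec²φ = 1/cos²φ.
At 69.1°: sec²(69.1°) = 1/0.3567² = 7.858.
At 12.7°: sec²(12.7°) = 1/0.9755² = 1.051.
Ratio = 7.858/1.051 = cos²(12.7°)/cos²(69.1°) ≈ 7.48.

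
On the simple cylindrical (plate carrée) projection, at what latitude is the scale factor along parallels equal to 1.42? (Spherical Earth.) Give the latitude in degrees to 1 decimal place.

45.2°

Plate carrée: h = 1, k = sec φ along parallels.
sec φ = 1.42  ⇒  cos φ = 0.7042  ⇒  φ ≈ 45.2°.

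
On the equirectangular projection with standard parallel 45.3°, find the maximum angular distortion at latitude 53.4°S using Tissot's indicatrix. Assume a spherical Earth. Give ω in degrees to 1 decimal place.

9.5°

The equidistant cylindrical projection with φ₀ = 45.3° has h = 1 (meridians true) and k = cos φ₀ / cos φ along parallels.
At 53.4°: h = 1.000, k = 1.180; principal scales a = 1.180, b = 1.000.
sin(ω/2) = (a − b)/(a + b) = 0.1797/2.180 = 0.08246, so ω = 2 arcsin(0.08246) ≈ 9.5°.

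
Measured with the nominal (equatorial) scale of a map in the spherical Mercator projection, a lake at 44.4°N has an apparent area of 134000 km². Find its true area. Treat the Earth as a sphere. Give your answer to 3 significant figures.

68400 km²

For Mercator, h = k = sec φ (a conformal cylindrical projection has a single point scale, 1/cos φ).
Areal scale = k² = sec²φ = 1/cos²(44.4°) = 1/0.7145² = 1.959.
True area = apparent / (areal scale) = 134000 / 1.959 ≈ 68400 km².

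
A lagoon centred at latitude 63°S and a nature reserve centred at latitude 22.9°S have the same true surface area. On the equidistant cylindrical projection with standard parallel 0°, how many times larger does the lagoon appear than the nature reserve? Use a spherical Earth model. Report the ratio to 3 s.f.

2.03

In the plate carrée (x = Rλ, y = Rφ), meridians are true-scale (h = 1) and parallels are stretched by k = sec φ.
Areal scale at 63°: h·k = 1.000 × 2.203 = 2.203.
Areal scale at 22.9°: h·k = 1.000 × 1.086 = 1.086.
Ratio = 2.203/1.086 ≈ 2.03.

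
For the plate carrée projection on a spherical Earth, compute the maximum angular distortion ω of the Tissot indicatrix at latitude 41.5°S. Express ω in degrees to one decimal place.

16.5°

In the plate carrée (x = Rλ, y = Rφ), meridians are true-scale (h = 1) and parallels are stretched by k = sec φ.
At 41.5°: h = 1.000, k = 1.335; principal scales a = 1.335, b = 1.000.
sin(ω/2) = (a − b)/(a + b) = 0.3352/2.335 = 0.1435, so ω = 2 arcsin(0.1435) ≈ 16.5°.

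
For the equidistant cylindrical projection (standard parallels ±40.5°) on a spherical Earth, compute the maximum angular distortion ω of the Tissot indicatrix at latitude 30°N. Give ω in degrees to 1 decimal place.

7.4°

In the equirectangular projection with standard parallel φ₀ = 40.5° (x = Rλ cos φ₀, y = Rφ), meridians are true-scale (h = 1) and the parallel scale is k = cos φ₀ / cos φ.
At 30°: h = 1.000, k = 0.8780; principal scales a = 1.000, b = 0.8780.
sin(ω/2) = (a − b)/(a + b) = 0.1220/1.878 = 0.06494, so ω = 2 arcsin(0.06494) ≈ 7.4°.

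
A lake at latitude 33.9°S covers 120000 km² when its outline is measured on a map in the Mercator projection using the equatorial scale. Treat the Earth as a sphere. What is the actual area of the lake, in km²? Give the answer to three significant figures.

Mercator is conformal, so the point scale is isotropic: h = k = sec φ = 1/cos φ.
Areal scale = k² = sec²φ = 1/cos²(33.9°) = 1/0.8300² = 1.452.
True area = apparent / (areal scale) = 120000 / 1.452 ≈ 82700 km².

82700 km²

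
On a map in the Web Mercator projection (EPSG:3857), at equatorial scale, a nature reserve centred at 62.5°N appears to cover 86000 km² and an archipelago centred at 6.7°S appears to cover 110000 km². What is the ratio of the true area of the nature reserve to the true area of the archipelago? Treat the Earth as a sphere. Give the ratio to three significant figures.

0.169

Since Mercator area scale is 1/cos²φ, the true area equals the apparent area multiplied by cos²φ.
True area of nature reserve: 86000 × cos²(62.5°) = 86000 × 0.2132 = 18340 km².
True area of archipelago: 110000 × cos²(6.7°) = 110000 × 0.9864 = 108500 km².
Ratio = 18340 / 108500 ≈ 0.169.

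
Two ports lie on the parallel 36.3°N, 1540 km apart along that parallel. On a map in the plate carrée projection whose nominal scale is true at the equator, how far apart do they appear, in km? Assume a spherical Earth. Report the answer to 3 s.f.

1910 km

Plate carrée maps x = Rλ, y = Rφ. The meridian scale is h = 1 and the parallel scale is k = 1/cos φ = sec φ.
Along the parallel, k = sec 36.3° = 1/0.8059 = 1.241.
Map distance = 1540 × 1.241 ≈ 1910 km.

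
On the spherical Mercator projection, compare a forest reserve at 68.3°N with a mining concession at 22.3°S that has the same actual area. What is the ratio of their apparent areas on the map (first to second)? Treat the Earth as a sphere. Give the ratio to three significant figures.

Mercator areal scale is sec²φ.
At 68.3°: sec²(68.3°) = 1/0.3697² = 7.315.
At 22.3°: sec²(22.3°) = 1/0.9252² = 1.168.
Ratio = 7.315/1.168 = cos²(22.3°)/cos²(68.3°) ≈ 6.26.

6.26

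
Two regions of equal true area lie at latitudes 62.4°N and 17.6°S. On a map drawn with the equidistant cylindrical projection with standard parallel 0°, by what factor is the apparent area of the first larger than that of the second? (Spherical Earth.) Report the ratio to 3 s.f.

Plate carrée maps x = Rλ, y = Rφ. The meridian scale is h = 1 and the parallel scale is k = 1/cos φ = sec φ.
Areal scale at 62.4°: h·k = 1.000 × 2.158 = 2.158.
Areal scale at 17.6°: h·k = 1.000 × 1.049 = 1.049.
Ratio = 2.158/1.049 ≈ 2.06.

2.06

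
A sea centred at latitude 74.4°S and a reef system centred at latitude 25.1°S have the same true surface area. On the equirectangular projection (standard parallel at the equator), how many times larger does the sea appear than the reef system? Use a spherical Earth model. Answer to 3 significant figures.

Plate carrée maps x = Rλ, y = Rφ. The meridian scale is h = 1 and the parallel scale is k = 1/cos φ = sec φ.
Areal scale at 74.4°: h·k = 1.000 × 3.719 = 3.719.
Areal scale at 25.1°: h·k = 1.000 × 1.104 = 1.104.
Ratio = 3.719/1.104 ≈ 3.37.

3.37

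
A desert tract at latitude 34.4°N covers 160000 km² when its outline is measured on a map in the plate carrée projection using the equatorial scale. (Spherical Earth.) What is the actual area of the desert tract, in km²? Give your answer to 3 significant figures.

For the equirectangular projection with φ₀ = 0 (plate carrée), h = 1 along meridians and k = sec φ along parallels.
Areal scale = h·k = 1 × sec φ; at 34.4°, h = 1.000, k = 1.212, so h·k = 1.212.
True area = apparent / (areal scale) = 160000 / 1.212 ≈ 132000 km².

132000 km²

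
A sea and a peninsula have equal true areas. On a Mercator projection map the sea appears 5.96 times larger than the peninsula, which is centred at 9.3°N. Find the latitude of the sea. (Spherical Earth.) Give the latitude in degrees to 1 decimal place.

For equal true areas on Mercator, apparent areas scale as sec²φ, so the ratio is cos²φ₂ / cos²φ₁.
cos²φ₂ / cos²φ₁ = 5.96  ⇒  cos φ₁ = cos 9.3° / √5.96 = 0.9869/2.441 = 0.4042.
φ₁ = arccos(0.4042) ≈ 66.2°.

66.2°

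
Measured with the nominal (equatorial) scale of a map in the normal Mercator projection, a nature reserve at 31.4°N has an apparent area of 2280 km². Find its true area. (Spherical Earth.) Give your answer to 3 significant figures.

For Mercator, h = k = sec φ (a conformal cylindrical projection has a single point scale, 1/cos φ).
Areal scale = k² = sec²φ = 1/cos²(31.4°) = 1/0.8536² = 1.373.
True area = apparent / (areal scale) = 2280 / 1.373 ≈ 1660 km².

1660 km²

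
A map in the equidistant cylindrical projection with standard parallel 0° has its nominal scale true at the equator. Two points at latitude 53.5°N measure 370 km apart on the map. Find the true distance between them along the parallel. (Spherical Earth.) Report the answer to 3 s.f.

For the equirectangular projection with φ₀ = 0 (plate carrée), h = 1 along meridians and k = sec φ along parallels.
Along the parallel at 53.5°, map distances are exaggerated by k = sec 53.5° = 1.681.
True distance = 370 / 1.681 = 370 × cos 53.5° ≈ 220 km.

220 km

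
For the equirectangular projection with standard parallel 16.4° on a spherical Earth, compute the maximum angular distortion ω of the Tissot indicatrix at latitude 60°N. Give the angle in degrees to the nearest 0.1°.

36.7°

In the equirectangular projection with standard parallel φ₀ = 16.4° (x = Rλ cos φ₀, y = Rφ), meridians are true-scale (h = 1) and the parallel scale is k = cos φ₀ / cos φ.
At 60°: h = 1.000, k = 1.919; principal scales a = 1.919, b = 1.000.
sin(ω/2) = (a − b)/(a + b) = 0.9186/2.919 = 0.3147, so ω = 2 arcsin(0.3147) ≈ 36.7°.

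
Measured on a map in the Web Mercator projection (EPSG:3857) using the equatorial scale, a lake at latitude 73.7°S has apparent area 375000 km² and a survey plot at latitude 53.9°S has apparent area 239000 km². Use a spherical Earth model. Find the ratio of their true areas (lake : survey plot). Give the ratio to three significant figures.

Since Mercator area scale is 1/cos²φ, the true area equals the apparent area multiplied by cos²φ.
True area of lake: 375000 × cos²(73.7°) = 375000 × 0.07877 = 29540 km².
True area of survey plot: 239000 × cos²(53.9°) = 239000 × 0.3472 = 82970 km².
Ratio = 29540 / 82970 ≈ 0.356.

0.356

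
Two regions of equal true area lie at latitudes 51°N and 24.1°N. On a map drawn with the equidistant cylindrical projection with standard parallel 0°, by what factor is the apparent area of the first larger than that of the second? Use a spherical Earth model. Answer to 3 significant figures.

1.45

Plate carrée maps x = Rλ, y = Rφ. The meridian scale is h = 1 and the parallel scale is k = 1/cos φ = sec φ.
Areal scale at 51°: h·k = 1.000 × 1.589 = 1.589.
Areal scale at 24.1°: h·k = 1.000 × 1.095 = 1.095.
Ratio = 1.589/1.095 ≈ 1.45.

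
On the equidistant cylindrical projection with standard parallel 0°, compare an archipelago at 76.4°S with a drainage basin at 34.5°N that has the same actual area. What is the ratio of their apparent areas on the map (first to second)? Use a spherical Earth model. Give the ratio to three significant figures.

In the plate carrée (x = Rλ, y = Rφ), meridians are true-scale (h = 1) and parallels are stretched by k = sec φ.
Areal scale at 76.4°: h·k = 1.000 × 4.253 = 4.253.
Areal scale at 34.5°: h·k = 1.000 × 1.213 = 1.213.
Ratio = 4.253/1.213 ≈ 3.50.

3.50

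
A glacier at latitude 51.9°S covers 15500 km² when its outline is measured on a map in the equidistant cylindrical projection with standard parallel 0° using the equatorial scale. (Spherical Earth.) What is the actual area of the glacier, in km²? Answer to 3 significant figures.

9560 km²

Plate carrée maps x = Rλ, y = Rφ. The meridian scale is h = 1 and the parallel scale is k = 1/cos φ = sec φ.
Areal scale = h·k = 1 × sec φ; at 51.9°, h = 1.000, k = 1.621, so h·k = 1.621.
True area = apparent / (areal scale) = 15500 / 1.621 ≈ 9560 km².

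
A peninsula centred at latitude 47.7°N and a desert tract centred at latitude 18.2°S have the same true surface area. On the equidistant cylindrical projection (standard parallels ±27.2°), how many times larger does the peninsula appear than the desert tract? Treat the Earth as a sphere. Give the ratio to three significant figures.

1.41

With standard parallel φ₀ = 27.2°, the equirectangular projection gives x = Rλ cos φ₀, y = Rφ, so h = 1 and k = cos 27.2° / cos φ.
Areal scale at 47.7°: h·k = 1.000 × 1.322 = 1.322.
Areal scale at 18.2°: h·k = 1.000 × 0.9363 = 0.9363.
Ratio = 1.322/0.9363 ≈ 1.41.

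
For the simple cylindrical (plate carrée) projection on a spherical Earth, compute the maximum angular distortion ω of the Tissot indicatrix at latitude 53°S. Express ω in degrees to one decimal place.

In the plate carrée (x = Rλ, y = Rφ), meridians are true-scale (h = 1) and parallels are stretched by k = sec φ.
At 53°: h = 1.000, k = 1.662; principal scales a = 1.662, b = 1.000.
sin(ω/2) = (a − b)/(a + b) = 0.6616/2.662 = 0.2486, so ω = 2 arcsin(0.2486) ≈ 28.8°.

28.8°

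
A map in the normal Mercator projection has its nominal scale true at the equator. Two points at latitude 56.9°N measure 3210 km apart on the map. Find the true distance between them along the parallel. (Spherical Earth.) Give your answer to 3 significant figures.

1750 km

The Mercator projection is conformal; its linear scale factor is the same in every direction and equals sec φ = 1/cos φ.
Along the parallel at 56.9°, map distances are exaggerated by k = sec 56.9° = 1.831.
True distance = 3210 / 1.831 = 3210 × cos 56.9° ≈ 1750 km.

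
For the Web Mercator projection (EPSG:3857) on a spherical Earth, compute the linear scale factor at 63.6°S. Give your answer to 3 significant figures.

For Mercator, h = k = sec φ (a conformal cylindrical projection has a single point scale, 1/cos φ).
k = 1/cos 63.6° = 1/0.4446 = 2.249.

2.25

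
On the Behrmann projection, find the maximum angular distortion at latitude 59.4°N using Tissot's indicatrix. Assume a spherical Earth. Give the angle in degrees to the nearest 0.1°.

Behrmann is a cylindrical equal-area projection with standard parallels at ±30°. A cylindrical equal-area projection with standard parallel φ₀ has meridian scale h = cos φ / cos φ₀ and parallel scale k = cos φ₀ / cos φ (so areas are preserved, h·k = 1).
At 59.4°: h = 0.5878, k = 1.701; principal scales a = 1.701, b = 0.5878.
sin(ω/2) = (a − b)/(a + b) = 1.113/2.289 = 0.4864, so ω = 2 arcsin(0.4864) ≈ 58.2°.

58.2°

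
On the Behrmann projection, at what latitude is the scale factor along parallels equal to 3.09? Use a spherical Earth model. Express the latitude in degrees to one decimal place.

Behrmann is a cylindrical equal-area projection with standard parallels at ±30°. Cylindrical equal-area (φ₀ = 30°): h = cos φ / cos 30° along meridians, k = cos 30° / cos φ along parallels; h·k = 1.
k = cos φ₀ / cos φ = 3.09  ⇒  cos φ = cos 30° / 3.09 = 0.2803.
φ = arccos(0.2803) ≈ 73.7°.

73.7°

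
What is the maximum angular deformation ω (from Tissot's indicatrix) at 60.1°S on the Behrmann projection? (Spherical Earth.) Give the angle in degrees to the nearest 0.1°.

60.3°

Behrmann is a cylindrical equal-area projection with standard parallels at ±30°. Cylindrical equal-area (φ₀ = 30°): h = cos φ / cos 30° along meridians, k = cos 30° / cos φ along parallels; h·k = 1.
At 60.1°: h = 0.5756, k = 1.737; principal scales a = 1.737, b = 0.5756.
sin(ω/2) = (a − b)/(a + b) = 1.162/2.313 = 0.5023, so ω = 2 arcsin(0.5023) ≈ 60.3°.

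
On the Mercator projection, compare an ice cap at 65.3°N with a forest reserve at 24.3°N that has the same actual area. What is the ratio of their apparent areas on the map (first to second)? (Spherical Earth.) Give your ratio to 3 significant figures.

4.76

Mercator areal scale is sec²φ.
At 65.3°: sec²(65.3°) = 1/0.4179² = 5.727.
At 24.3°: sec²(24.3°) = 1/0.9114² = 1.204.
Ratio = 5.727/1.204 = cos²(24.3°)/cos²(65.3°) ≈ 4.76.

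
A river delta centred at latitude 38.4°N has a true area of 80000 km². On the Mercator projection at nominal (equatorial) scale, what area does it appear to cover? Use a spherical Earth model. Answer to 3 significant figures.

130000 km²

For Mercator, h = k = sec φ (a conformal cylindrical projection has a single point scale, 1/cos φ).
Areal scale = k² = sec²φ = 1/cos²(38.4°) = 1/0.7837² = 1.628.
Apparent area = 80000 × 1.628 ≈ 130000 km².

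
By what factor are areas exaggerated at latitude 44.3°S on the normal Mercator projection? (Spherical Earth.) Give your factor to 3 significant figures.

1.95

For Mercator, h = k = sec φ (a conformal cylindrical projection has a single point scale, 1/cos φ).
Areal scale = k² = sec²φ = 1/cos²(44.3°) = 1/0.7157² = 1.952.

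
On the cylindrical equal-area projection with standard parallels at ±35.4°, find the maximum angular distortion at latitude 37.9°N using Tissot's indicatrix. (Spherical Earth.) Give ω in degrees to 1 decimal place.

3.7°

Cylindrical equal-area (φ₀ = 35.4°): h = cos φ / cos 35.4° along meridians, k = cos 35.4° / cos φ along parallels; h·k = 1.
At 37.9°: h = 0.9680, k = 1.033; principal scales a = 1.033, b = 0.9680.
sin(ω/2) = (a − b)/(a + b) = 0.06496/2.001 = 0.03246, so ω = 2 arcsin(0.03246) ≈ 3.7°.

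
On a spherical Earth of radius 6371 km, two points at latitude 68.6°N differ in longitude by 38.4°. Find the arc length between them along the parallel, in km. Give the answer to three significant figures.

1560 km

Arc length along a parallel = R cos φ · Δλ (with Δλ in radians).
= 6371 × cos 68.6° × (38.4° × π/180) = 6371 × 0.3649 × 0.6702 ≈ 1560 km.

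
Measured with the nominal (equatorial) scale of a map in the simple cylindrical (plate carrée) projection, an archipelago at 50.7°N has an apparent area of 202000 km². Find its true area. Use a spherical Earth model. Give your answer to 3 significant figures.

For the equirectangular projection with φ₀ = 0 (plate carrée), h = 1 along meridians and k = sec φ along parallels.
Areal scale = h·k = 1 × sec φ; at 50.7°, h = 1.000, k = 1.579, so h·k = 1.579.
True area = apparent / (areal scale) = 202000 / 1.579 ≈ 128000 km².

128000 km²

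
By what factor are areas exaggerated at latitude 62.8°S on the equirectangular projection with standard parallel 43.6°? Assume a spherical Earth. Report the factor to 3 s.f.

With standard parallel φ₀ = 43.6°, the equirectangular projection gives x = Rλ cos φ₀, y = Rφ, so h = 1 and k = cos 43.6° / cos φ.
Areal scale = h·k = 1 × cos φ₀ / cos φ; at 62.8°, h = 1.000, k = 1.584, so h·k = 1.584.

1.58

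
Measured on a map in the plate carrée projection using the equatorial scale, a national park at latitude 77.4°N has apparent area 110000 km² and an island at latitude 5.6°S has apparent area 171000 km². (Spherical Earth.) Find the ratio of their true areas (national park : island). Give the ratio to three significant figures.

0.141

Plate carrée has h = 1 and k = sec φ, giving areal scale sec φ; true area = (apparent area) · cos φ.
True area of national park: 110000 × cos(77.4°) = 110000 × 0.2181 = 24000 km².
True area of island: 171000 × cos(5.6°) = 171000 × 0.9952 = 170200 km².
Ratio = 24000 / 170200 ≈ 0.141.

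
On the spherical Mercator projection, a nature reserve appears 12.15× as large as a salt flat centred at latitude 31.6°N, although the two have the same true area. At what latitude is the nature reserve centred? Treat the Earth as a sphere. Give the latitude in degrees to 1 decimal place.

For equal true areas on Mercator, apparent areas scale as sec²φ, so the ratio is cos²φ₂ / cos²φ₁.
cos²φ₂ / cos²φ₁ = 12.15  ⇒  cos φ₁ = cos 31.6° / √12.15 = 0.8517/3.486 = 0.2443.
φ₁ = arccos(0.2443) ≈ 75.9°.

75.9°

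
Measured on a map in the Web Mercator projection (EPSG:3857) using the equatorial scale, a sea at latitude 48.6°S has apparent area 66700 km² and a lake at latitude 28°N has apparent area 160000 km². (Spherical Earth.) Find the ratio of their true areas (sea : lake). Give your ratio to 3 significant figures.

0.234

On Mercator the areal scale is sec²φ, so true area = apparent × cos²φ.
True area of sea: 66700 × cos²(48.6°) = 66700 × 0.4373 = 29170 km².
True area of lake: 160000 × cos²(28°) = 160000 × 0.7796 = 124700 km².
Ratio = 29170 / 124700 ≈ 0.234.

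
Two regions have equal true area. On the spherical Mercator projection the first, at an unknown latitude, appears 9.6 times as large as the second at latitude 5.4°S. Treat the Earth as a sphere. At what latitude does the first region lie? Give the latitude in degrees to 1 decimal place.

On Mercator, (apparent₁)/(apparent₂) = sec²φ₁ / sec²φ₂ when true areas are equal.
cos²φ₂ / cos²φ₁ = 9.6  ⇒  cos φ₁ = cos 5.4° / √9.6 = 0.9956/3.098 = 0.3213.
φ₁ = arccos(0.3213) ≈ 71.3°.

71.3°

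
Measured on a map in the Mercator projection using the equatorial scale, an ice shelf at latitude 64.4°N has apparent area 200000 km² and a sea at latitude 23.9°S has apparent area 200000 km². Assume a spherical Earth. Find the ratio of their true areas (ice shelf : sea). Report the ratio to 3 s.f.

0.223

On Mercator the areal scale is sec²φ, so true area = apparent × cos²φ.
True area of ice shelf: 200000 × cos²(64.4°) = 200000 × 0.1867 = 37340 km².
True area of sea: 200000 × cos²(23.9°) = 200000 × 0.8359 = 167200 km².
Ratio = 37340 / 167200 ≈ 0.223.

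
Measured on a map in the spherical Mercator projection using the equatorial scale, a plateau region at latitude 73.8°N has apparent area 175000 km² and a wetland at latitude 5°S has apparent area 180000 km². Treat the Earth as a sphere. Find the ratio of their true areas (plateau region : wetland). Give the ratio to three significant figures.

On Mercator the areal scale is sec²φ, so true area = apparent × cos²φ.
True area of plateau region: 175000 × cos²(73.8°) = 175000 × 0.07784 = 13620 km².
True area of wetland: 180000 × cos²(5°) = 180000 × 0.9924 = 178600 km².
Ratio = 13620 / 178600 ≈ 0.0763.

0.0763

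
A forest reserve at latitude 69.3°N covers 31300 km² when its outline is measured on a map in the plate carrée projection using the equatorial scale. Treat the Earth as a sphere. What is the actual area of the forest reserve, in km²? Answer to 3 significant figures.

11100 km²

For the equirectangular projection with φ₀ = 0 (plate carrée), h = 1 along meridians and k = sec φ along parallels.
Areal scale = h·k = 1 × sec φ; at 69.3°, h = 1.000, k = 2.829, so h·k = 2.829.
True area = apparent / (areal scale) = 31300 / 2.829 ≈ 11100 km².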